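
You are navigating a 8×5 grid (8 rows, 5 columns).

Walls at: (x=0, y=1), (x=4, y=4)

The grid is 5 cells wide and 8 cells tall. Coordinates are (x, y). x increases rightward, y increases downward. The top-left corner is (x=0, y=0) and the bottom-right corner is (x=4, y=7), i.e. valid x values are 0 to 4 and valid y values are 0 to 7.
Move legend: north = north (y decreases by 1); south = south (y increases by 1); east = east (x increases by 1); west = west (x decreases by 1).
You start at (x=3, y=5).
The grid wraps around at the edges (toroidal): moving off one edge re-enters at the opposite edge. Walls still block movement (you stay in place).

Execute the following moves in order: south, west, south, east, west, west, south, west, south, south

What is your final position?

Answer: Final position: (x=0, y=0)

Derivation:
Start: (x=3, y=5)
  south (south): (x=3, y=5) -> (x=3, y=6)
  west (west): (x=3, y=6) -> (x=2, y=6)
  south (south): (x=2, y=6) -> (x=2, y=7)
  east (east): (x=2, y=7) -> (x=3, y=7)
  west (west): (x=3, y=7) -> (x=2, y=7)
  west (west): (x=2, y=7) -> (x=1, y=7)
  south (south): (x=1, y=7) -> (x=1, y=0)
  west (west): (x=1, y=0) -> (x=0, y=0)
  south (south): blocked, stay at (x=0, y=0)
  south (south): blocked, stay at (x=0, y=0)
Final: (x=0, y=0)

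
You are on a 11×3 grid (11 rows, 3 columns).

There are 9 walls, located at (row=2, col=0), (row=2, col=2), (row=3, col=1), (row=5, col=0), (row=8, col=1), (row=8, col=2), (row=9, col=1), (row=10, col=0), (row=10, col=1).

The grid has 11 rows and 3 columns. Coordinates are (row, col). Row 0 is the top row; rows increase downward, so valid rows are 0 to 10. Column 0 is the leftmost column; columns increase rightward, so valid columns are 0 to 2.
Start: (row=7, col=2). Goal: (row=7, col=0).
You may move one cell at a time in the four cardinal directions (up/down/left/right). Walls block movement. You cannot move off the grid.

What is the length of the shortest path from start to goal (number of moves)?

BFS from (row=7, col=2) until reaching (row=7, col=0):
  Distance 0: (row=7, col=2)
  Distance 1: (row=6, col=2), (row=7, col=1)
  Distance 2: (row=5, col=2), (row=6, col=1), (row=7, col=0)  <- goal reached here
One shortest path (2 moves): (row=7, col=2) -> (row=7, col=1) -> (row=7, col=0)

Answer: Shortest path length: 2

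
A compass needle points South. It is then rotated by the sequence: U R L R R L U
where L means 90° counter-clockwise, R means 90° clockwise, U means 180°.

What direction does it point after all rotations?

Start: South
  U (U-turn (180°)) -> North
  R (right (90° clockwise)) -> East
  L (left (90° counter-clockwise)) -> North
  R (right (90° clockwise)) -> East
  R (right (90° clockwise)) -> South
  L (left (90° counter-clockwise)) -> East
  U (U-turn (180°)) -> West
Final: West

Answer: Final heading: West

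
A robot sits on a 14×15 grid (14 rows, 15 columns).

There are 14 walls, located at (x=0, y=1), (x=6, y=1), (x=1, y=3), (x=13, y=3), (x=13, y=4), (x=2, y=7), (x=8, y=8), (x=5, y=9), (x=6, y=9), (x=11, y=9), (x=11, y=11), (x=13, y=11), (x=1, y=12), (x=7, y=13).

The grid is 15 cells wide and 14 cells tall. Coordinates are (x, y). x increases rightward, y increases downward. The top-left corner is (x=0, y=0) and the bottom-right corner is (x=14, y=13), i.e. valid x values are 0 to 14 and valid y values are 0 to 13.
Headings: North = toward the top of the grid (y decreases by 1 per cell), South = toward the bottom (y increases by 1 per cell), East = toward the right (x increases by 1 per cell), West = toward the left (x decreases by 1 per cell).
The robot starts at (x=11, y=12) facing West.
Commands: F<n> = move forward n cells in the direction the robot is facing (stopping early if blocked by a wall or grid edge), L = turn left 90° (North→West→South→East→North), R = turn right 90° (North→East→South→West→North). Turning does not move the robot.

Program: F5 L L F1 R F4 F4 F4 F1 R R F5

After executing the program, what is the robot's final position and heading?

Answer: Final position: (x=7, y=7), facing North

Derivation:
Start: (x=11, y=12), facing West
  F5: move forward 5, now at (x=6, y=12)
  L: turn left, now facing South
  L: turn left, now facing East
  F1: move forward 1, now at (x=7, y=12)
  R: turn right, now facing South
  [×3]F4: move forward 0/4 (blocked), now at (x=7, y=12)
  F1: move forward 0/1 (blocked), now at (x=7, y=12)
  R: turn right, now facing West
  R: turn right, now facing North
  F5: move forward 5, now at (x=7, y=7)
Final: (x=7, y=7), facing North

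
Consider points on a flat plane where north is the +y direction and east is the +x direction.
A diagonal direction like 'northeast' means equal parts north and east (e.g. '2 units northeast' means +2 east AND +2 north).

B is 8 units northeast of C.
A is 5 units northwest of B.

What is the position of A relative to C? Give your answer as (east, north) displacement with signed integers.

Place C at the origin (east=0, north=0).
  B is 8 units northeast of C: delta (east=+8, north=+8); B at (east=8, north=8).
  A is 5 units northwest of B: delta (east=-5, north=+5); A at (east=3, north=13).
Therefore A relative to C: (east=3, north=13).

Answer: A is at (east=3, north=13) relative to C.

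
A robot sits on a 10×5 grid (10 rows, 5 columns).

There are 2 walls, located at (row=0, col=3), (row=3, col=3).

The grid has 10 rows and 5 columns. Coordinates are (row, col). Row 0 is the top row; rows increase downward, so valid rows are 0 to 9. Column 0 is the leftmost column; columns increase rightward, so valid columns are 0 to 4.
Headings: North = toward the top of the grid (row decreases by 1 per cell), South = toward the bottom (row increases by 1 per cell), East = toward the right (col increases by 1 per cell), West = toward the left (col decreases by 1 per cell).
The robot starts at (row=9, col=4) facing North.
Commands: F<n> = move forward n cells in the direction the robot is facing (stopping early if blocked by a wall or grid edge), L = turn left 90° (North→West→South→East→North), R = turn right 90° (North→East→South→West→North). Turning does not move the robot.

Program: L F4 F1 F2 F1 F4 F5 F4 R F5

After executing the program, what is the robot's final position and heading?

Answer: Final position: (row=4, col=0), facing North

Derivation:
Start: (row=9, col=4), facing North
  L: turn left, now facing West
  F4: move forward 4, now at (row=9, col=0)
  F1: move forward 0/1 (blocked), now at (row=9, col=0)
  F2: move forward 0/2 (blocked), now at (row=9, col=0)
  F1: move forward 0/1 (blocked), now at (row=9, col=0)
  F4: move forward 0/4 (blocked), now at (row=9, col=0)
  F5: move forward 0/5 (blocked), now at (row=9, col=0)
  F4: move forward 0/4 (blocked), now at (row=9, col=0)
  R: turn right, now facing North
  F5: move forward 5, now at (row=4, col=0)
Final: (row=4, col=0), facing North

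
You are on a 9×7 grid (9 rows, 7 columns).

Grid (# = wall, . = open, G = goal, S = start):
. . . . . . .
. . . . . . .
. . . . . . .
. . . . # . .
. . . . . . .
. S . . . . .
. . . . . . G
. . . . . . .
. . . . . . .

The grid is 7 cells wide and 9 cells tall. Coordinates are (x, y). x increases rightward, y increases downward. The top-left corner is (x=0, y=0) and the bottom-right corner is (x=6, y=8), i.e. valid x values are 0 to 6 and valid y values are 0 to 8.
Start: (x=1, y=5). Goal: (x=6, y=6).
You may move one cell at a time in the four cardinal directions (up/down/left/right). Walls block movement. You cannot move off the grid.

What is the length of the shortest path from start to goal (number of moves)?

Answer: Shortest path length: 6

Derivation:
BFS from (x=1, y=5) until reaching (x=6, y=6):
  Distance 0: (x=1, y=5)
  Distance 1: (x=1, y=4), (x=0, y=5), (x=2, y=5), (x=1, y=6)
  Distance 2: (x=1, y=3), (x=0, y=4), (x=2, y=4), (x=3, y=5), (x=0, y=6), (x=2, y=6), (x=1, y=7)
  Distance 3: (x=1, y=2), (x=0, y=3), (x=2, y=3), (x=3, y=4), (x=4, y=5), (x=3, y=6), (x=0, y=7), (x=2, y=7), (x=1, y=8)
  Distance 4: (x=1, y=1), (x=0, y=2), (x=2, y=2), (x=3, y=3), (x=4, y=4), (x=5, y=5), (x=4, y=6), (x=3, y=7), (x=0, y=8), (x=2, y=8)
  Distance 5: (x=1, y=0), (x=0, y=1), (x=2, y=1), (x=3, y=2), (x=5, y=4), (x=6, y=5), (x=5, y=6), (x=4, y=7), (x=3, y=8)
  Distance 6: (x=0, y=0), (x=2, y=0), (x=3, y=1), (x=4, y=2), (x=5, y=3), (x=6, y=4), (x=6, y=6), (x=5, y=7), (x=4, y=8)  <- goal reached here
One shortest path (6 moves): (x=1, y=5) -> (x=2, y=5) -> (x=3, y=5) -> (x=4, y=5) -> (x=5, y=5) -> (x=6, y=5) -> (x=6, y=6)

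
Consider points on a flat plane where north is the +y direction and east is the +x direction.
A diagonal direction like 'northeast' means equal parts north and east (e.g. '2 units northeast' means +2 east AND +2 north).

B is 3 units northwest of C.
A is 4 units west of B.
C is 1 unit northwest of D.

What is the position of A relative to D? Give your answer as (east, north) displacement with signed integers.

Place D at the origin (east=0, north=0).
  C is 1 unit northwest of D: delta (east=-1, north=+1); C at (east=-1, north=1).
  B is 3 units northwest of C: delta (east=-3, north=+3); B at (east=-4, north=4).
  A is 4 units west of B: delta (east=-4, north=+0); A at (east=-8, north=4).
Therefore A relative to D: (east=-8, north=4).

Answer: A is at (east=-8, north=4) relative to D.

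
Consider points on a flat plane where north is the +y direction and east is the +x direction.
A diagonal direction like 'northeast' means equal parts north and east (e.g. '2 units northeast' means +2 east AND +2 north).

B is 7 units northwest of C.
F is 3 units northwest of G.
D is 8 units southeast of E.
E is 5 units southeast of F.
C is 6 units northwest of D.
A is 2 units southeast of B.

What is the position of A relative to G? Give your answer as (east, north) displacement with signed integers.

Place G at the origin (east=0, north=0).
  F is 3 units northwest of G: delta (east=-3, north=+3); F at (east=-3, north=3).
  E is 5 units southeast of F: delta (east=+5, north=-5); E at (east=2, north=-2).
  D is 8 units southeast of E: delta (east=+8, north=-8); D at (east=10, north=-10).
  C is 6 units northwest of D: delta (east=-6, north=+6); C at (east=4, north=-4).
  B is 7 units northwest of C: delta (east=-7, north=+7); B at (east=-3, north=3).
  A is 2 units southeast of B: delta (east=+2, north=-2); A at (east=-1, north=1).
Therefore A relative to G: (east=-1, north=1).

Answer: A is at (east=-1, north=1) relative to G.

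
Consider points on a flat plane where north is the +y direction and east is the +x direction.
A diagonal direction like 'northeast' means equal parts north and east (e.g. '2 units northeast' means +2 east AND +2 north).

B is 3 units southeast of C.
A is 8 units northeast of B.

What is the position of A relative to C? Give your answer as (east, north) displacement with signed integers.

Place C at the origin (east=0, north=0).
  B is 3 units southeast of C: delta (east=+3, north=-3); B at (east=3, north=-3).
  A is 8 units northeast of B: delta (east=+8, north=+8); A at (east=11, north=5).
Therefore A relative to C: (east=11, north=5).

Answer: A is at (east=11, north=5) relative to C.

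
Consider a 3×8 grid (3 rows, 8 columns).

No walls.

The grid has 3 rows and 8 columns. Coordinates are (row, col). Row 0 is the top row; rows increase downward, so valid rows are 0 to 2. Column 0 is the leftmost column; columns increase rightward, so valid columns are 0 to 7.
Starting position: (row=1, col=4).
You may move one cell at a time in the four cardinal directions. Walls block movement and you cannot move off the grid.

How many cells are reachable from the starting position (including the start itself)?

Answer: Reachable cells: 24

Derivation:
BFS flood-fill from (row=1, col=4):
  Distance 0: (row=1, col=4)
  Distance 1: (row=0, col=4), (row=1, col=3), (row=1, col=5), (row=2, col=4)
  Distance 2: (row=0, col=3), (row=0, col=5), (row=1, col=2), (row=1, col=6), (row=2, col=3), (row=2, col=5)
  Distance 3: (row=0, col=2), (row=0, col=6), (row=1, col=1), (row=1, col=7), (row=2, col=2), (row=2, col=6)
  Distance 4: (row=0, col=1), (row=0, col=7), (row=1, col=0), (row=2, col=1), (row=2, col=7)
  Distance 5: (row=0, col=0), (row=2, col=0)
Total reachable: 24 (grid has 24 open cells total)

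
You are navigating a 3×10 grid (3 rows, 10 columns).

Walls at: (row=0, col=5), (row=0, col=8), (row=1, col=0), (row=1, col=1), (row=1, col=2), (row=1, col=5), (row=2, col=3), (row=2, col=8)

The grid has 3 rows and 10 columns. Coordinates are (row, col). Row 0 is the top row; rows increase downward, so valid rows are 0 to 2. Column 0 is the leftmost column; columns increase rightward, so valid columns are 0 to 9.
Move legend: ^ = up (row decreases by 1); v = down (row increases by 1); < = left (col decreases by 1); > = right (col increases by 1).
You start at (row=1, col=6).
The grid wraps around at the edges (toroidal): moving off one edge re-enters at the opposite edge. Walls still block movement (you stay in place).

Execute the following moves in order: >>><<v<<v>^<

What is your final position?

Start: (row=1, col=6)
  > (right): (row=1, col=6) -> (row=1, col=7)
  > (right): (row=1, col=7) -> (row=1, col=8)
  > (right): (row=1, col=8) -> (row=1, col=9)
  < (left): (row=1, col=9) -> (row=1, col=8)
  < (left): (row=1, col=8) -> (row=1, col=7)
  v (down): (row=1, col=7) -> (row=2, col=7)
  < (left): (row=2, col=7) -> (row=2, col=6)
  < (left): (row=2, col=6) -> (row=2, col=5)
  v (down): blocked, stay at (row=2, col=5)
  > (right): (row=2, col=5) -> (row=2, col=6)
  ^ (up): (row=2, col=6) -> (row=1, col=6)
  < (left): blocked, stay at (row=1, col=6)
Final: (row=1, col=6)

Answer: Final position: (row=1, col=6)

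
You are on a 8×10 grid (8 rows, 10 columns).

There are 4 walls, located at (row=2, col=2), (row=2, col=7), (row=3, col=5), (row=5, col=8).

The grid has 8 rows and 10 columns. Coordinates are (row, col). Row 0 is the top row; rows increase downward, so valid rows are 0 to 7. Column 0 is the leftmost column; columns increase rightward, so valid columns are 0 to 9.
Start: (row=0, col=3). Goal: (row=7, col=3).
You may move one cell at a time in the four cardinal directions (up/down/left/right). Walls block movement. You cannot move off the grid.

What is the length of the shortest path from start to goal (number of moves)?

BFS from (row=0, col=3) until reaching (row=7, col=3):
  Distance 0: (row=0, col=3)
  Distance 1: (row=0, col=2), (row=0, col=4), (row=1, col=3)
  Distance 2: (row=0, col=1), (row=0, col=5), (row=1, col=2), (row=1, col=4), (row=2, col=3)
  Distance 3: (row=0, col=0), (row=0, col=6), (row=1, col=1), (row=1, col=5), (row=2, col=4), (row=3, col=3)
  Distance 4: (row=0, col=7), (row=1, col=0), (row=1, col=6), (row=2, col=1), (row=2, col=5), (row=3, col=2), (row=3, col=4), (row=4, col=3)
  Distance 5: (row=0, col=8), (row=1, col=7), (row=2, col=0), (row=2, col=6), (row=3, col=1), (row=4, col=2), (row=4, col=4), (row=5, col=3)
  Distance 6: (row=0, col=9), (row=1, col=8), (row=3, col=0), (row=3, col=6), (row=4, col=1), (row=4, col=5), (row=5, col=2), (row=5, col=4), (row=6, col=3)
  Distance 7: (row=1, col=9), (row=2, col=8), (row=3, col=7), (row=4, col=0), (row=4, col=6), (row=5, col=1), (row=5, col=5), (row=6, col=2), (row=6, col=4), (row=7, col=3)  <- goal reached here
One shortest path (7 moves): (row=0, col=3) -> (row=1, col=3) -> (row=2, col=3) -> (row=3, col=3) -> (row=4, col=3) -> (row=5, col=3) -> (row=6, col=3) -> (row=7, col=3)

Answer: Shortest path length: 7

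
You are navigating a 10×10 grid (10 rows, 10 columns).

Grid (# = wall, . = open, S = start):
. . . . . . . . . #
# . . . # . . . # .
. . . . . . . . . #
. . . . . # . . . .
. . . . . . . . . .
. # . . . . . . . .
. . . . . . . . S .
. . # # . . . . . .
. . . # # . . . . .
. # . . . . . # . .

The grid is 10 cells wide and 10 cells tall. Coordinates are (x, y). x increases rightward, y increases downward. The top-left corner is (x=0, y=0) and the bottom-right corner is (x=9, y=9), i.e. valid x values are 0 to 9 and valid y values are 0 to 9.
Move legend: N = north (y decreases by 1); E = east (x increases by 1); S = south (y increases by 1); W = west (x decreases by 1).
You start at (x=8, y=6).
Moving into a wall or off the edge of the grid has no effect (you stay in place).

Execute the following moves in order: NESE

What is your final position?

Answer: Final position: (x=9, y=6)

Derivation:
Start: (x=8, y=6)
  N (north): (x=8, y=6) -> (x=8, y=5)
  E (east): (x=8, y=5) -> (x=9, y=5)
  S (south): (x=9, y=5) -> (x=9, y=6)
  E (east): blocked, stay at (x=9, y=6)
Final: (x=9, y=6)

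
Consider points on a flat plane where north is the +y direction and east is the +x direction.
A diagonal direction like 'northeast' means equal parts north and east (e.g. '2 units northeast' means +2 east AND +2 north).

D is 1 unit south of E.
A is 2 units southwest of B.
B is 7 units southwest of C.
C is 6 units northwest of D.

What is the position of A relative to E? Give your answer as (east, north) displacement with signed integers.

Answer: A is at (east=-15, north=-4) relative to E.

Derivation:
Place E at the origin (east=0, north=0).
  D is 1 unit south of E: delta (east=+0, north=-1); D at (east=0, north=-1).
  C is 6 units northwest of D: delta (east=-6, north=+6); C at (east=-6, north=5).
  B is 7 units southwest of C: delta (east=-7, north=-7); B at (east=-13, north=-2).
  A is 2 units southwest of B: delta (east=-2, north=-2); A at (east=-15, north=-4).
Therefore A relative to E: (east=-15, north=-4).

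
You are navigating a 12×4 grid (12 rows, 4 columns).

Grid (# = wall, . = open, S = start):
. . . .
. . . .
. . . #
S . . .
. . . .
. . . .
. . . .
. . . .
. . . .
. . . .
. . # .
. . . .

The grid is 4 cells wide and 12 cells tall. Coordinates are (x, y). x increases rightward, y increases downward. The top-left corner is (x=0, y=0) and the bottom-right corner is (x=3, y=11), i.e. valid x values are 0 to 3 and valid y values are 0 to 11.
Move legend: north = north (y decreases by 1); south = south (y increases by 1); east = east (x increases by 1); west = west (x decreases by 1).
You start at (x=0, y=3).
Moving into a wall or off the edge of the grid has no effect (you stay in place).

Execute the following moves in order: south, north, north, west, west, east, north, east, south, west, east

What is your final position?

Answer: Final position: (x=2, y=2)

Derivation:
Start: (x=0, y=3)
  south (south): (x=0, y=3) -> (x=0, y=4)
  north (north): (x=0, y=4) -> (x=0, y=3)
  north (north): (x=0, y=3) -> (x=0, y=2)
  west (west): blocked, stay at (x=0, y=2)
  west (west): blocked, stay at (x=0, y=2)
  east (east): (x=0, y=2) -> (x=1, y=2)
  north (north): (x=1, y=2) -> (x=1, y=1)
  east (east): (x=1, y=1) -> (x=2, y=1)
  south (south): (x=2, y=1) -> (x=2, y=2)
  west (west): (x=2, y=2) -> (x=1, y=2)
  east (east): (x=1, y=2) -> (x=2, y=2)
Final: (x=2, y=2)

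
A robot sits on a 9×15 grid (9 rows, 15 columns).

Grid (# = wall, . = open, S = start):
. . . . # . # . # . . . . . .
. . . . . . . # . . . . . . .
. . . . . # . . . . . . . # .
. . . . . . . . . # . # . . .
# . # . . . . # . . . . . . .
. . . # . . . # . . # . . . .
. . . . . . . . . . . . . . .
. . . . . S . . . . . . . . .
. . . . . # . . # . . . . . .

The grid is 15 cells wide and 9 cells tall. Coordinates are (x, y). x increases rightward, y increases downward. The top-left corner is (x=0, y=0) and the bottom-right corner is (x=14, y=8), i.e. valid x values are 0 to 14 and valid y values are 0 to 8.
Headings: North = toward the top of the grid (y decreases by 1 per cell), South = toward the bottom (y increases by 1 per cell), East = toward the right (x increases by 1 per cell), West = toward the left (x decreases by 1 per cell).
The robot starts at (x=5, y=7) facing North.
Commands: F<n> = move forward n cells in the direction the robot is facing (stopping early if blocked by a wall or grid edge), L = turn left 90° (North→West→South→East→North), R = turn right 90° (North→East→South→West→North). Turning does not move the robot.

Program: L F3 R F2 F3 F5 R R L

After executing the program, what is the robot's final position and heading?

Answer: Final position: (x=2, y=5), facing East

Derivation:
Start: (x=5, y=7), facing North
  L: turn left, now facing West
  F3: move forward 3, now at (x=2, y=7)
  R: turn right, now facing North
  F2: move forward 2, now at (x=2, y=5)
  F3: move forward 0/3 (blocked), now at (x=2, y=5)
  F5: move forward 0/5 (blocked), now at (x=2, y=5)
  R: turn right, now facing East
  R: turn right, now facing South
  L: turn left, now facing East
Final: (x=2, y=5), facing East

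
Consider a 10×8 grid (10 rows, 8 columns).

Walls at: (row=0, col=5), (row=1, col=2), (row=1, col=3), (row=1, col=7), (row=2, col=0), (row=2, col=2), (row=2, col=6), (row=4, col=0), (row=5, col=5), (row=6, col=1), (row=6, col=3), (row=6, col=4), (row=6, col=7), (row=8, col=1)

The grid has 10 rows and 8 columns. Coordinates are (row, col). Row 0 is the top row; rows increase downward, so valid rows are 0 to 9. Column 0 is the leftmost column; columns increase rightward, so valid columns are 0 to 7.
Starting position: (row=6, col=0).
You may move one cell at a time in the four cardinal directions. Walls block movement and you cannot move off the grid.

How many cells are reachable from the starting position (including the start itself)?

Answer: Reachable cells: 66

Derivation:
BFS flood-fill from (row=6, col=0):
  Distance 0: (row=6, col=0)
  Distance 1: (row=5, col=0), (row=7, col=0)
  Distance 2: (row=5, col=1), (row=7, col=1), (row=8, col=0)
  Distance 3: (row=4, col=1), (row=5, col=2), (row=7, col=2), (row=9, col=0)
  Distance 4: (row=3, col=1), (row=4, col=2), (row=5, col=3), (row=6, col=2), (row=7, col=3), (row=8, col=2), (row=9, col=1)
  Distance 5: (row=2, col=1), (row=3, col=0), (row=3, col=2), (row=4, col=3), (row=5, col=4), (row=7, col=4), (row=8, col=3), (row=9, col=2)
  Distance 6: (row=1, col=1), (row=3, col=3), (row=4, col=4), (row=7, col=5), (row=8, col=4), (row=9, col=3)
  Distance 7: (row=0, col=1), (row=1, col=0), (row=2, col=3), (row=3, col=4), (row=4, col=5), (row=6, col=5), (row=7, col=6), (row=8, col=5), (row=9, col=4)
  Distance 8: (row=0, col=0), (row=0, col=2), (row=2, col=4), (row=3, col=5), (row=4, col=6), (row=6, col=6), (row=7, col=7), (row=8, col=6), (row=9, col=5)
  Distance 9: (row=0, col=3), (row=1, col=4), (row=2, col=5), (row=3, col=6), (row=4, col=7), (row=5, col=6), (row=8, col=7), (row=9, col=6)
  Distance 10: (row=0, col=4), (row=1, col=5), (row=3, col=7), (row=5, col=7), (row=9, col=7)
  Distance 11: (row=1, col=6), (row=2, col=7)
  Distance 12: (row=0, col=6)
  Distance 13: (row=0, col=7)
Total reachable: 66 (grid has 66 open cells total)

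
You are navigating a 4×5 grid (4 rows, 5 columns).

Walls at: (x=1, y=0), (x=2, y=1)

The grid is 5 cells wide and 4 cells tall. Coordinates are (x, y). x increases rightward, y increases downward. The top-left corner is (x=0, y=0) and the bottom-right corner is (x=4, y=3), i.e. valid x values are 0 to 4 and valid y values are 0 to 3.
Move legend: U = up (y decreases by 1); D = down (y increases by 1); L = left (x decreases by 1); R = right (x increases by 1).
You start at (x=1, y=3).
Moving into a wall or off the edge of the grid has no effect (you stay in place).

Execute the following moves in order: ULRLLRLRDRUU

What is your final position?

Start: (x=1, y=3)
  U (up): (x=1, y=3) -> (x=1, y=2)
  L (left): (x=1, y=2) -> (x=0, y=2)
  R (right): (x=0, y=2) -> (x=1, y=2)
  L (left): (x=1, y=2) -> (x=0, y=2)
  L (left): blocked, stay at (x=0, y=2)
  R (right): (x=0, y=2) -> (x=1, y=2)
  L (left): (x=1, y=2) -> (x=0, y=2)
  R (right): (x=0, y=2) -> (x=1, y=2)
  D (down): (x=1, y=2) -> (x=1, y=3)
  R (right): (x=1, y=3) -> (x=2, y=3)
  U (up): (x=2, y=3) -> (x=2, y=2)
  U (up): blocked, stay at (x=2, y=2)
Final: (x=2, y=2)

Answer: Final position: (x=2, y=2)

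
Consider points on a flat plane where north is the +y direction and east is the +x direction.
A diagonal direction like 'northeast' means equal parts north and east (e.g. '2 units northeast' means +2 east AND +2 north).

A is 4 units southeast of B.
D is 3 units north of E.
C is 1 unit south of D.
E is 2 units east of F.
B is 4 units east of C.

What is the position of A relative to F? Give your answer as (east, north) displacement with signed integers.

Place F at the origin (east=0, north=0).
  E is 2 units east of F: delta (east=+2, north=+0); E at (east=2, north=0).
  D is 3 units north of E: delta (east=+0, north=+3); D at (east=2, north=3).
  C is 1 unit south of D: delta (east=+0, north=-1); C at (east=2, north=2).
  B is 4 units east of C: delta (east=+4, north=+0); B at (east=6, north=2).
  A is 4 units southeast of B: delta (east=+4, north=-4); A at (east=10, north=-2).
Therefore A relative to F: (east=10, north=-2).

Answer: A is at (east=10, north=-2) relative to F.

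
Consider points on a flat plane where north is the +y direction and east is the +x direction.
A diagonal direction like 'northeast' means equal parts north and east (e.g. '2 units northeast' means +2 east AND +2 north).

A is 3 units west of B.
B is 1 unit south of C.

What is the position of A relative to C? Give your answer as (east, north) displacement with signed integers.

Answer: A is at (east=-3, north=-1) relative to C.

Derivation:
Place C at the origin (east=0, north=0).
  B is 1 unit south of C: delta (east=+0, north=-1); B at (east=0, north=-1).
  A is 3 units west of B: delta (east=-3, north=+0); A at (east=-3, north=-1).
Therefore A relative to C: (east=-3, north=-1).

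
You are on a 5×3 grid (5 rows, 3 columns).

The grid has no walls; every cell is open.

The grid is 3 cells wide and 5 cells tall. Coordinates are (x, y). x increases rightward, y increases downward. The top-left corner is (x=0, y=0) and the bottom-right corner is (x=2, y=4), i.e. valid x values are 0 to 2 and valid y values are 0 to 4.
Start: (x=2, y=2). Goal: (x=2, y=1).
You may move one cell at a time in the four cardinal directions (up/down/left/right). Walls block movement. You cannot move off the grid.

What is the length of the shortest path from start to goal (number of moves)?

BFS from (x=2, y=2) until reaching (x=2, y=1):
  Distance 0: (x=2, y=2)
  Distance 1: (x=2, y=1), (x=1, y=2), (x=2, y=3)  <- goal reached here
One shortest path (1 moves): (x=2, y=2) -> (x=2, y=1)

Answer: Shortest path length: 1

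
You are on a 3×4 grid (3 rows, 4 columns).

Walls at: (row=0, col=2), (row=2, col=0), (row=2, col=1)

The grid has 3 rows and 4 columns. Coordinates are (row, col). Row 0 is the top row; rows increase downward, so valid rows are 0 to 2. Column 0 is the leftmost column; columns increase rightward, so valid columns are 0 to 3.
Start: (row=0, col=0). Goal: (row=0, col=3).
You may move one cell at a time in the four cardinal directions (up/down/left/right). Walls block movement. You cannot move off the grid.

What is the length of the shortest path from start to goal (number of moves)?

Answer: Shortest path length: 5

Derivation:
BFS from (row=0, col=0) until reaching (row=0, col=3):
  Distance 0: (row=0, col=0)
  Distance 1: (row=0, col=1), (row=1, col=0)
  Distance 2: (row=1, col=1)
  Distance 3: (row=1, col=2)
  Distance 4: (row=1, col=3), (row=2, col=2)
  Distance 5: (row=0, col=3), (row=2, col=3)  <- goal reached here
One shortest path (5 moves): (row=0, col=0) -> (row=0, col=1) -> (row=1, col=1) -> (row=1, col=2) -> (row=1, col=3) -> (row=0, col=3)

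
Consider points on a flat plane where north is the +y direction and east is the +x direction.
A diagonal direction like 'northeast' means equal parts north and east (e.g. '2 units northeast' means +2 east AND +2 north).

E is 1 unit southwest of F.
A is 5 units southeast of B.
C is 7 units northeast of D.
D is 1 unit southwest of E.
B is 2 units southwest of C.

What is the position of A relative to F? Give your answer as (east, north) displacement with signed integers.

Place F at the origin (east=0, north=0).
  E is 1 unit southwest of F: delta (east=-1, north=-1); E at (east=-1, north=-1).
  D is 1 unit southwest of E: delta (east=-1, north=-1); D at (east=-2, north=-2).
  C is 7 units northeast of D: delta (east=+7, north=+7); C at (east=5, north=5).
  B is 2 units southwest of C: delta (east=-2, north=-2); B at (east=3, north=3).
  A is 5 units southeast of B: delta (east=+5, north=-5); A at (east=8, north=-2).
Therefore A relative to F: (east=8, north=-2).

Answer: A is at (east=8, north=-2) relative to F.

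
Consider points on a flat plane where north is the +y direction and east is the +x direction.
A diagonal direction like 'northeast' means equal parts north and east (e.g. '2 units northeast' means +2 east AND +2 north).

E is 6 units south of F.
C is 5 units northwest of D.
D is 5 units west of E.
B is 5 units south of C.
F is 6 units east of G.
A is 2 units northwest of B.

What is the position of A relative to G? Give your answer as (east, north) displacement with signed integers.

Answer: A is at (east=-6, north=-4) relative to G.

Derivation:
Place G at the origin (east=0, north=0).
  F is 6 units east of G: delta (east=+6, north=+0); F at (east=6, north=0).
  E is 6 units south of F: delta (east=+0, north=-6); E at (east=6, north=-6).
  D is 5 units west of E: delta (east=-5, north=+0); D at (east=1, north=-6).
  C is 5 units northwest of D: delta (east=-5, north=+5); C at (east=-4, north=-1).
  B is 5 units south of C: delta (east=+0, north=-5); B at (east=-4, north=-6).
  A is 2 units northwest of B: delta (east=-2, north=+2); A at (east=-6, north=-4).
Therefore A relative to G: (east=-6, north=-4).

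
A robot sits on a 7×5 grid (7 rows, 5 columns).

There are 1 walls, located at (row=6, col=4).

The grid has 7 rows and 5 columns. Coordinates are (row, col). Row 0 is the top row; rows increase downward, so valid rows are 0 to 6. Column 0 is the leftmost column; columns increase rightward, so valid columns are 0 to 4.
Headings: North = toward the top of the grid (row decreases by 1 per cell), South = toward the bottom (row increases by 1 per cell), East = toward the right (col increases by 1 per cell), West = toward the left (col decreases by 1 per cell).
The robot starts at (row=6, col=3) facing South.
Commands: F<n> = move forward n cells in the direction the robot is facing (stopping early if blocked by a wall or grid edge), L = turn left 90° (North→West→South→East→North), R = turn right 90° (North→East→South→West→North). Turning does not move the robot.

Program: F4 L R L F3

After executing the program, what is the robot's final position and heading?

Answer: Final position: (row=6, col=3), facing East

Derivation:
Start: (row=6, col=3), facing South
  F4: move forward 0/4 (blocked), now at (row=6, col=3)
  L: turn left, now facing East
  R: turn right, now facing South
  L: turn left, now facing East
  F3: move forward 0/3 (blocked), now at (row=6, col=3)
Final: (row=6, col=3), facing East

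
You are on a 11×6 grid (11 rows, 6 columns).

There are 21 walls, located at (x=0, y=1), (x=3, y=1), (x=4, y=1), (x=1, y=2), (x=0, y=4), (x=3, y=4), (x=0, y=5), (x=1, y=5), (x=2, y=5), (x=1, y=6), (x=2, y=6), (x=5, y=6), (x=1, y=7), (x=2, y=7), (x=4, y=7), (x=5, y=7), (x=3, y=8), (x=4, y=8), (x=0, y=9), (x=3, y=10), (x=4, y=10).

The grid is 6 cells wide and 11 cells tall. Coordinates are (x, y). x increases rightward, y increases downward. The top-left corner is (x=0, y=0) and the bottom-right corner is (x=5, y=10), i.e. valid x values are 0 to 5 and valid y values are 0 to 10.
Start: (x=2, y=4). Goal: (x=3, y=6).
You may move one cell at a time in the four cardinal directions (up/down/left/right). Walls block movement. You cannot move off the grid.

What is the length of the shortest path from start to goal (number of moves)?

BFS from (x=2, y=4) until reaching (x=3, y=6):
  Distance 0: (x=2, y=4)
  Distance 1: (x=2, y=3), (x=1, y=4)
  Distance 2: (x=2, y=2), (x=1, y=3), (x=3, y=3)
  Distance 3: (x=2, y=1), (x=3, y=2), (x=0, y=3), (x=4, y=3)
  Distance 4: (x=2, y=0), (x=1, y=1), (x=0, y=2), (x=4, y=2), (x=5, y=3), (x=4, y=4)
  Distance 5: (x=1, y=0), (x=3, y=0), (x=5, y=2), (x=5, y=4), (x=4, y=5)
  Distance 6: (x=0, y=0), (x=4, y=0), (x=5, y=1), (x=3, y=5), (x=5, y=5), (x=4, y=6)
  Distance 7: (x=5, y=0), (x=3, y=6)  <- goal reached here
One shortest path (7 moves): (x=2, y=4) -> (x=2, y=3) -> (x=3, y=3) -> (x=4, y=3) -> (x=4, y=4) -> (x=4, y=5) -> (x=3, y=5) -> (x=3, y=6)

Answer: Shortest path length: 7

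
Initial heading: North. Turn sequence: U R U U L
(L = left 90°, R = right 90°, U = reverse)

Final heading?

Answer: Final heading: South

Derivation:
Start: North
  U (U-turn (180°)) -> South
  R (right (90° clockwise)) -> West
  U (U-turn (180°)) -> East
  U (U-turn (180°)) -> West
  L (left (90° counter-clockwise)) -> South
Final: South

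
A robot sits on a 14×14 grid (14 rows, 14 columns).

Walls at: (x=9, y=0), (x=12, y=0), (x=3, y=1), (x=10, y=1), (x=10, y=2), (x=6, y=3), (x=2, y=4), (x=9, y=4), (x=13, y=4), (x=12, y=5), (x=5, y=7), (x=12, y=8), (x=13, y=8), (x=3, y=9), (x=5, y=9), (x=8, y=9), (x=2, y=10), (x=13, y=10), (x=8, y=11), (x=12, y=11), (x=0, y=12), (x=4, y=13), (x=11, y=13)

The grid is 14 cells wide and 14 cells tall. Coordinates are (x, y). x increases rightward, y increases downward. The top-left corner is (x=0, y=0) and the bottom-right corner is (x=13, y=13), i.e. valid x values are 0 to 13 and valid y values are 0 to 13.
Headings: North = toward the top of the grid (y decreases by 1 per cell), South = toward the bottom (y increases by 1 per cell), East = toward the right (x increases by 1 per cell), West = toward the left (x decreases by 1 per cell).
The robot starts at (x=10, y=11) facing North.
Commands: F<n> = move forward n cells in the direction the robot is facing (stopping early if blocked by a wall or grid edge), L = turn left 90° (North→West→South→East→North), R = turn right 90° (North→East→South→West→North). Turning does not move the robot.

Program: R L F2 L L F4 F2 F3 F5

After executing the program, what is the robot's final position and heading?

Start: (x=10, y=11), facing North
  R: turn right, now facing East
  L: turn left, now facing North
  F2: move forward 2, now at (x=10, y=9)
  L: turn left, now facing West
  L: turn left, now facing South
  F4: move forward 4, now at (x=10, y=13)
  F2: move forward 0/2 (blocked), now at (x=10, y=13)
  F3: move forward 0/3 (blocked), now at (x=10, y=13)
  F5: move forward 0/5 (blocked), now at (x=10, y=13)
Final: (x=10, y=13), facing South

Answer: Final position: (x=10, y=13), facing South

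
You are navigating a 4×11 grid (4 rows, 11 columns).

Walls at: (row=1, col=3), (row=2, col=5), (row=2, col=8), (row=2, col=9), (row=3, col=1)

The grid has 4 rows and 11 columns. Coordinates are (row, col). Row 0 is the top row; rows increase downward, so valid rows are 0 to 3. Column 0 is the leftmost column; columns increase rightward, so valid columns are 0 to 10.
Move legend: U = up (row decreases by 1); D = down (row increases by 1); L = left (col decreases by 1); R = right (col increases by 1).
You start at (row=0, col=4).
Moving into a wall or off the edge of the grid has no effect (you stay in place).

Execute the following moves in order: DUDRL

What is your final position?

Start: (row=0, col=4)
  D (down): (row=0, col=4) -> (row=1, col=4)
  U (up): (row=1, col=4) -> (row=0, col=4)
  D (down): (row=0, col=4) -> (row=1, col=4)
  R (right): (row=1, col=4) -> (row=1, col=5)
  L (left): (row=1, col=5) -> (row=1, col=4)
Final: (row=1, col=4)

Answer: Final position: (row=1, col=4)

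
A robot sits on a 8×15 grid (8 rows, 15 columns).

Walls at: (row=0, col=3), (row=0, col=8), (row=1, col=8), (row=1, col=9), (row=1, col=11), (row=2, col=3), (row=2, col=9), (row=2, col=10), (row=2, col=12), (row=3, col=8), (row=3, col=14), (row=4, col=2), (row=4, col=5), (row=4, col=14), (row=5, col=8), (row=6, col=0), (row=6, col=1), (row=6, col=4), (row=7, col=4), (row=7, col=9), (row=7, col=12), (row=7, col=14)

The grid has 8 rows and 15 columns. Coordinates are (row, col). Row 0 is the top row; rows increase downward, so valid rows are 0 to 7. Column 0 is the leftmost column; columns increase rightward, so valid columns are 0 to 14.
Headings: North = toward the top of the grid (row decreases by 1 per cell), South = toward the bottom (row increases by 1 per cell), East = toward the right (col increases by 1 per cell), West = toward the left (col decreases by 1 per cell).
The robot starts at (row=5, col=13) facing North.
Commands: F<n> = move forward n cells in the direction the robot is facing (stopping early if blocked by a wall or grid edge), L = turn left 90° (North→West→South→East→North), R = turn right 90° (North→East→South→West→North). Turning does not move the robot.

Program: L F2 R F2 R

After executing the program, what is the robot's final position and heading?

Answer: Final position: (row=3, col=11), facing East

Derivation:
Start: (row=5, col=13), facing North
  L: turn left, now facing West
  F2: move forward 2, now at (row=5, col=11)
  R: turn right, now facing North
  F2: move forward 2, now at (row=3, col=11)
  R: turn right, now facing East
Final: (row=3, col=11), facing East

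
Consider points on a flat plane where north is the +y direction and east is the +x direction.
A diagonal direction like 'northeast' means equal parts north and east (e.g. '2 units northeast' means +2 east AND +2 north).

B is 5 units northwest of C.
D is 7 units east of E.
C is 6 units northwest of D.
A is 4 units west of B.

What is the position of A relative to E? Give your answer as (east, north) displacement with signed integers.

Place E at the origin (east=0, north=0).
  D is 7 units east of E: delta (east=+7, north=+0); D at (east=7, north=0).
  C is 6 units northwest of D: delta (east=-6, north=+6); C at (east=1, north=6).
  B is 5 units northwest of C: delta (east=-5, north=+5); B at (east=-4, north=11).
  A is 4 units west of B: delta (east=-4, north=+0); A at (east=-8, north=11).
Therefore A relative to E: (east=-8, north=11).

Answer: A is at (east=-8, north=11) relative to E.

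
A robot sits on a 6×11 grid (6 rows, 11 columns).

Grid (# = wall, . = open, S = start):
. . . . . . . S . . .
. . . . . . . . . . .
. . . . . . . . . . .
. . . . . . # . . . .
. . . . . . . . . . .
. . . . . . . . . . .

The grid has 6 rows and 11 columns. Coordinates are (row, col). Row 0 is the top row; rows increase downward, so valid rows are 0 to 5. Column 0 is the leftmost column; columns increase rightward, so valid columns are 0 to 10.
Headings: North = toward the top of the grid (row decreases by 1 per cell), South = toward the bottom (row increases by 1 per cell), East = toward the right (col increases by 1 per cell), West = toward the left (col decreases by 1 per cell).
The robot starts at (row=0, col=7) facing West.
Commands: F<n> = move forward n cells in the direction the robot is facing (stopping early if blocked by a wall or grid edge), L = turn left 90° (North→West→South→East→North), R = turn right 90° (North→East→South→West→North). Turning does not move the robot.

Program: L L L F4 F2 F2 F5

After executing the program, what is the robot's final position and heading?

Start: (row=0, col=7), facing West
  L: turn left, now facing South
  L: turn left, now facing East
  L: turn left, now facing North
  F4: move forward 0/4 (blocked), now at (row=0, col=7)
  F2: move forward 0/2 (blocked), now at (row=0, col=7)
  F2: move forward 0/2 (blocked), now at (row=0, col=7)
  F5: move forward 0/5 (blocked), now at (row=0, col=7)
Final: (row=0, col=7), facing North

Answer: Final position: (row=0, col=7), facing North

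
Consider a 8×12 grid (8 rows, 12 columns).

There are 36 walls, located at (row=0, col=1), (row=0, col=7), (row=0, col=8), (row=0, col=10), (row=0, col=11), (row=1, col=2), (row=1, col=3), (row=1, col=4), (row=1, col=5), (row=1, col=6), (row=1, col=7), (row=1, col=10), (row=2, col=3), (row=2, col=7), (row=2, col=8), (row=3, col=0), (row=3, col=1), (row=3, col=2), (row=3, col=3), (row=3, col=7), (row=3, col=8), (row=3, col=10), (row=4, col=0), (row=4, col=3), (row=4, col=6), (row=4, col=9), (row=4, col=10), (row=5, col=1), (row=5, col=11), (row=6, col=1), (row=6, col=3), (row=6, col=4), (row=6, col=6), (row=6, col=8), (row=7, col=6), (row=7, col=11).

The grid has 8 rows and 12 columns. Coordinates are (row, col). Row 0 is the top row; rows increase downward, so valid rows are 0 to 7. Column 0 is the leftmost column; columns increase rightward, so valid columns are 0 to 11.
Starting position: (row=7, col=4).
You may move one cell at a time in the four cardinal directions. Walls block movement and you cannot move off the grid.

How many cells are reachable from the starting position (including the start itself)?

BFS flood-fill from (row=7, col=4):
  Distance 0: (row=7, col=4)
  Distance 1: (row=7, col=3), (row=7, col=5)
  Distance 2: (row=6, col=5), (row=7, col=2)
  Distance 3: (row=5, col=5), (row=6, col=2), (row=7, col=1)
  Distance 4: (row=4, col=5), (row=5, col=2), (row=5, col=4), (row=5, col=6), (row=7, col=0)
  Distance 5: (row=3, col=5), (row=4, col=2), (row=4, col=4), (row=5, col=3), (row=5, col=7), (row=6, col=0)
  Distance 6: (row=2, col=5), (row=3, col=4), (row=3, col=6), (row=4, col=1), (row=4, col=7), (row=5, col=0), (row=5, col=8), (row=6, col=7)
  Distance 7: (row=2, col=4), (row=2, col=6), (row=4, col=8), (row=5, col=9), (row=7, col=7)
  Distance 8: (row=5, col=10), (row=6, col=9), (row=7, col=8)
  Distance 9: (row=6, col=10), (row=7, col=9)
  Distance 10: (row=6, col=11), (row=7, col=10)
Total reachable: 39 (grid has 60 open cells total)

Answer: Reachable cells: 39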